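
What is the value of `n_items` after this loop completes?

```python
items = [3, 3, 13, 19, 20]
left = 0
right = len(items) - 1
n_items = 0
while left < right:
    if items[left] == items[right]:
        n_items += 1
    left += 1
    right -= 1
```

Count matching pairs from ends
`n_items` takes the values: 0

Answer: 0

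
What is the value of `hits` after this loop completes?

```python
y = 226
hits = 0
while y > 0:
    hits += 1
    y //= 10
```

Count digits by repeated division by 10
`hits` takes the values: 0 → 1 → 2 → 3

Answer: 3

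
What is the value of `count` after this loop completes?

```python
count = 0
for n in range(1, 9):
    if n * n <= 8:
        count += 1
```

Count numbers where n² ≤ 8
`count` takes the values: 0 → 1 → 2

Answer: 2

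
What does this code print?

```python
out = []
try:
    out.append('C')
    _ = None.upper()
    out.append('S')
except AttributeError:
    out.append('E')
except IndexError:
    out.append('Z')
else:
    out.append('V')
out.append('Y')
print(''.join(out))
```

Execution trace: 'C' (try body) → 'E' (except AttributeError) → 'Y' (after the try/except). Output: CEY

Answer: CEY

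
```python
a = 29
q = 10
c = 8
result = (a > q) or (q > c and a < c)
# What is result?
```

Trace:
`a = 29` → a = 29
`q = 10` → q = 10
`c = 8` → c = 8
`result = (a > q) or (q > c and a < c)` → result = True
So result = True

Answer: True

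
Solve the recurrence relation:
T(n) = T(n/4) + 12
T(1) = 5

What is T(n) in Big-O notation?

Each step divides n by 4 and adds 12. After log_4(n) steps we reach T(1)=5. So T(n) = 12·log_4(n) + 5 = O(log n).

Answer: O(log n)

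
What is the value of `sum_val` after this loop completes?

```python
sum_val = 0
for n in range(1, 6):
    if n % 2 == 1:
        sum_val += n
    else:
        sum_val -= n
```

Add odd, subtract even
`sum_val` takes the values: 0 → 1 → -1 → 2 → -2 → 3

Answer: 3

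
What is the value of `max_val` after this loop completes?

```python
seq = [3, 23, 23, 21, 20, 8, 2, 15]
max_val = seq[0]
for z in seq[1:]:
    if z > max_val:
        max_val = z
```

Maximum of [3, 23, 23, 21, 20, 8, 2, 15]
`max_val` takes the values: 3 → 23

Answer: 23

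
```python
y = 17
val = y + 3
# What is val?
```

Trace:
`y = 17` → y = 17
`val = y + 3` → val = 20
So val = 20

Answer: 20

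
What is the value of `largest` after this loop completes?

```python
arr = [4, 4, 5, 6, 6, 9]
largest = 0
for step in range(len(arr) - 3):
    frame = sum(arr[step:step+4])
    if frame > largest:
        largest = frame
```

Max sum of 4-element window in [4, 4, 5, 6, 6, 9]
`largest` takes the values: 0 → 19 → 21 → 26

Answer: 26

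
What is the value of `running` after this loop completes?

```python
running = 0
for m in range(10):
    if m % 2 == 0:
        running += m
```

Sum of even numbers 0 to 9
`running` takes the values: 0 → 2 → 6 → 12 → 20

Answer: 20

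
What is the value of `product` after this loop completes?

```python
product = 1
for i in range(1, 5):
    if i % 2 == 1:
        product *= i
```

Product of odd numbers 1 to 4
`product` takes the values: 1 → 3

Answer: 3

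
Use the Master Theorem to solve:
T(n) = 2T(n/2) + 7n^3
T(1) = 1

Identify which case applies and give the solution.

a=2, b=2, f(n)=7n^3. log_2(2) = 1. Since c=3 > 1 and the regularity condition holds (2(n/2)^3 = (2/2^3)n^3 with 2/2^3 < 1), Case 3 applies: T(n) = Θ(f(n)) = O(n^3).

Answer: O(n^3) - Case 3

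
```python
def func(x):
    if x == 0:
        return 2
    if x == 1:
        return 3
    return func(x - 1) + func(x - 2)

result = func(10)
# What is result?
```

Build up from base cases: func(0)=2, func(1)=3, func(2)=5, func(3)=8, func(4)=13, func(5)=21, func(6)=34, ..., func(10)=233

Answer: 233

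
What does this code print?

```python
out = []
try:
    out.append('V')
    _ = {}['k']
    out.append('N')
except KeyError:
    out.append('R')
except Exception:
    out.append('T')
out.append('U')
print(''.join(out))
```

Execution trace: 'V' (try body) → 'R' (except KeyError) → 'U' (after the try/except). Output: VRU

Answer: VRU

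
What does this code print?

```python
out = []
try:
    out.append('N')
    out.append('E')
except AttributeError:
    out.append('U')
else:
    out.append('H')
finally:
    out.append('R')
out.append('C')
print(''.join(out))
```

Execution trace: 'N' (try body) → 'E' (try body, no exception) → 'H' (else) → 'R' (finally) → 'C' (after the try/except). Output: NEHRC

Answer: NEHRC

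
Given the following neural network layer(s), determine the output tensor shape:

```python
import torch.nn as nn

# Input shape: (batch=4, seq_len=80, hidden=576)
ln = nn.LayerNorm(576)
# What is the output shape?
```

Input: (4, 80, 576) -> Output: (4, 80, 576)

Answer: (4, 80, 576)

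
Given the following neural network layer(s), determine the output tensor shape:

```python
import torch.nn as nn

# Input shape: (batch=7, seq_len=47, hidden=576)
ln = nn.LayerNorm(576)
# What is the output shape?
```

Input: (7, 47, 576) -> Output: (7, 47, 576)

Answer: (7, 47, 576)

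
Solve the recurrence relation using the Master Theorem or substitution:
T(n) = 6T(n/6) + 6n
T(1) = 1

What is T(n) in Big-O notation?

By Master Theorem: a=6, b=6, f(n)=6n. Since log_6(6) = 1 and f(n) = Θ(n^1), Case 2 applies. T(n) = O(n log n).

Answer: O(n log n)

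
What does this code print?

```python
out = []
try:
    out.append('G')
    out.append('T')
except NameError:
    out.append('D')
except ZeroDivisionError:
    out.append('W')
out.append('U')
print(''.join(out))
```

Execution trace: 'G' (try body) → 'T' (try body, no exception) → 'U' (after the try/except). Output: GTU

Answer: GTU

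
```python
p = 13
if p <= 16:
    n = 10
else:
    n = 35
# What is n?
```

Trace:
`p = 13` → p = 13
`if p <= 16: ...` → p <= 16 is True → n = 10
So n = 10

Answer: 10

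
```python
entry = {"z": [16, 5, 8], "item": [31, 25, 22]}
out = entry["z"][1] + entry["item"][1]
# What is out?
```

Trace:
`entry = {"z": [16, 5, 8], "item": [31, 25, 22]}` → entry = {'z': [16, 5, 8], 'item': [31, 25, 22]}
`out = entry["z"][1] + entry["item"][1]` → out = 30
So out = 30

Answer: 30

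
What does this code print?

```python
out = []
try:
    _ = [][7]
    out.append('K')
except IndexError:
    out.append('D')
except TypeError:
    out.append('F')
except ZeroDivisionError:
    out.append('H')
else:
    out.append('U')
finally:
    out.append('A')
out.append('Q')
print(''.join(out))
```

Execution trace: 'D' (except IndexError) → 'A' (finally) → 'Q' (after the try/except). Output: DAQ

Answer: DAQ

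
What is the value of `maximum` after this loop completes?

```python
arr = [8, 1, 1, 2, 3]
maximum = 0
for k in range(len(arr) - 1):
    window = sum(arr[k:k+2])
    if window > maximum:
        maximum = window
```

Max sum of 2-element window in [8, 1, 1, 2, 3]
`maximum` takes the values: 0 → 9

Answer: 9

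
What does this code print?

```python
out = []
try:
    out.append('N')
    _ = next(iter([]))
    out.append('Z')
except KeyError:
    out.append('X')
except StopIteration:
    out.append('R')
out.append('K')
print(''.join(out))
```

Execution trace: 'N' (try body) → 'R' (except StopIteration) → 'K' (after the try/except). Output: NRK

Answer: NRK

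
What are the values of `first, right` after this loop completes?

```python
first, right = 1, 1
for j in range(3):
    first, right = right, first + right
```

Fibonacci: after 3 iterations
`first, right` takes the values: (1, 1) → (1, 2) → (2, 3) → (3, 5)

Answer: 3, 5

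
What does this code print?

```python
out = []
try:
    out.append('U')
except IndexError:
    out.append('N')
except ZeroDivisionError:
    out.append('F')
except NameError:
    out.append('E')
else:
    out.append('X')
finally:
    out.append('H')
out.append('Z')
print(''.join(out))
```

Execution trace: 'U' (try body, no exception) → 'X' (else) → 'H' (finally) → 'Z' (after the try/except). Output: UXHZ

Answer: UXHZ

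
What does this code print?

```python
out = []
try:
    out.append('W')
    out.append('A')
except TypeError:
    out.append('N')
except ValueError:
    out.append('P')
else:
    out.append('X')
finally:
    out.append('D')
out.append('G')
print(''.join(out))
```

Execution trace: 'W' (try body) → 'A' (try body, no exception) → 'X' (else) → 'D' (finally) → 'G' (after the try/except). Output: WAXDG

Answer: WAXDG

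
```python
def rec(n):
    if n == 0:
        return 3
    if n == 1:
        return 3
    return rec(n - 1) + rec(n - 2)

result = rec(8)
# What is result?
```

Build up from base cases: rec(0)=3, rec(1)=3, rec(2)=6, rec(3)=9, rec(4)=15, rec(5)=24, rec(6)=39, ..., rec(8)=102

Answer: 102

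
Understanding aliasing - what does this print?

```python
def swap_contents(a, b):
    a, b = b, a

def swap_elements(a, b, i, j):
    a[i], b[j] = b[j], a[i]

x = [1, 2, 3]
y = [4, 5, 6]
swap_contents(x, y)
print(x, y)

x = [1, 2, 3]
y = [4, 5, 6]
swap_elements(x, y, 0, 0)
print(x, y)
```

Key concept: parameter rebinding vs mutation.
Step by step:
`x = [1, 2, 3]` → x = [1, 2, 3]
`y = [4, 5, 6]` → y = [4, 5, 6]
`swap_contents(x, y)` → no visible change to tracked variables
`print(x, y)` → prints [1, 2, 3] [4, 5, 6]
`x = [1, 2, 3]` → x = [1, 2, 3]
`y = [4, 5, 6]` → y = [4, 5, 6]
`swap_elements(x, y, 0, 0)` → x = [4, 2, 3]; y = [1, 5, 6]
`print(x, y)` → prints [4, 2, 3] [1, 5, 6]

Answer:
[1, 2, 3] [4, 5, 6]
[4, 2, 3] [1, 5, 6]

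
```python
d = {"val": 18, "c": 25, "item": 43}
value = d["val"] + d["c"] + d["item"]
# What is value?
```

Trace:
`d = {"val": 18, "c": 25, "item": 43}` → d = {'val': 18, 'c': 25, 'item': 43}
`value = d["val"] + d["c"] + d["item"]` → value = 86
So value = 86

Answer: 86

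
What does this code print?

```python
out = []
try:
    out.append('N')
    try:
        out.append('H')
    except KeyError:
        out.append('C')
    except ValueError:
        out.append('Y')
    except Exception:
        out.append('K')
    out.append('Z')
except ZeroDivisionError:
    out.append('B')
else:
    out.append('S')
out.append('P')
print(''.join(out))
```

Execution trace: 'N' (try body) → 'H' (inner try body, no exception) → 'Z' (try body, no exception) → 'S' (else) → 'P' (after the try/except). Output: NHZSP

Answer: NHZSP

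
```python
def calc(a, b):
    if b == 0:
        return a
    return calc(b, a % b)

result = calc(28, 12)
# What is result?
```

calc(28, 12) -> calc(12, 4) -> calc(4, 0) -> 4

Answer: 4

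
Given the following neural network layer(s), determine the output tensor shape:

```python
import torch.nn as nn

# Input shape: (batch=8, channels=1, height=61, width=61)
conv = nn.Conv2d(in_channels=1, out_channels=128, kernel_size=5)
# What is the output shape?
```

Input: (8, 1, 61, 61) -> Output: (8, 128, 57, 57)

Answer: (8, 128, 57, 57)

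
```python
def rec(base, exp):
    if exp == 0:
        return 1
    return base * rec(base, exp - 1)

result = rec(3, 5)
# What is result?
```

rec(3, 5) = 3 * 3 * 3 * 3 * 3 = 243

Answer: 243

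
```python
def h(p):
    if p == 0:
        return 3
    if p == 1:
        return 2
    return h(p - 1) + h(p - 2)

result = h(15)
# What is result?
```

Build up from base cases: h(0)=3, h(1)=2, h(2)=5, h(3)=7, h(4)=12, h(5)=19, h(6)=31, ..., h(15)=2351

Answer: 2351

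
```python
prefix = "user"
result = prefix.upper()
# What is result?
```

Trace:
`prefix = "user"` → prefix = 'user'
`result = prefix.upper()` → result = 'USER'
So result = 'USER'

Answer: 'USER'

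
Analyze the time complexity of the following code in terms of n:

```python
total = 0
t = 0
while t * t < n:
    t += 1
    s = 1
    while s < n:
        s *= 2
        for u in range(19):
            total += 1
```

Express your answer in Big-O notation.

Each loop level contributes: √n × log n × 1. Multiplying the contributions gives O(√n log n).

Answer: O(√n log n)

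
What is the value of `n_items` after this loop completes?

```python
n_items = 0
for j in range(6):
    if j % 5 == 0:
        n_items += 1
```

Count numbers divisible by 5 in range(6)
`n_items` takes the values: 0 → 1 → 2

Answer: 2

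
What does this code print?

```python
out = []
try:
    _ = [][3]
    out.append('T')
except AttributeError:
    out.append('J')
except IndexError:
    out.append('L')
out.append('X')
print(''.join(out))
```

Execution trace: 'L' (except IndexError) → 'X' (after the try/except). Output: LX

Answer: LX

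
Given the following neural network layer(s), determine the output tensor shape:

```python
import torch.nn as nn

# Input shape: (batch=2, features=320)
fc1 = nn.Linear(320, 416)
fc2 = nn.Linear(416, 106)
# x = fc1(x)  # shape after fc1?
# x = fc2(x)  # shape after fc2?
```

Input: (2, 320) -> after fc1: (2, 416) -> Output: (2, 106)

Answer: (2, 106)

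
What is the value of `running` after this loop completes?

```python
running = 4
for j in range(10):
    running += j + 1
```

Start at 4, add 1 to 10 = 59
`running` takes the values: 4 → 5 → 7 → 10 → 14 → 19 → 25 → 32 → 40 → 49 → 59

Answer: 59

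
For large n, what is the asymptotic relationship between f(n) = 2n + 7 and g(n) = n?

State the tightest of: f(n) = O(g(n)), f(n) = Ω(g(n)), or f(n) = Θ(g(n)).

2n + 7 vs n: f(n) = Θ(g(n)) — they are asymptotically equivalent (constant factors don't affect Θ).

Answer: f(n) = Θ(g(n)) — they are asymptotically equivalent (constant factors don't affect Θ).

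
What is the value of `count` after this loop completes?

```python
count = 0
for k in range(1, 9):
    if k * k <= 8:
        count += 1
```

Count numbers where k² ≤ 8
`count` takes the values: 0 → 1 → 2

Answer: 2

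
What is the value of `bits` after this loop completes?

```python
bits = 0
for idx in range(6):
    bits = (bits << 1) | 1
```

Build 6 consecutive 1-bits: 0b111111
`bits` takes the values: 0 → 1 → 3 → 7 → 15 → 31 → 63

Answer: 63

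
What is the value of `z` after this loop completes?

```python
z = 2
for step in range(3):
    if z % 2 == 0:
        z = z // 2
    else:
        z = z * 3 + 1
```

Collatz-style transformation from 2
`z` takes the values: 2 → 1 → 4 → 2

Answer: 2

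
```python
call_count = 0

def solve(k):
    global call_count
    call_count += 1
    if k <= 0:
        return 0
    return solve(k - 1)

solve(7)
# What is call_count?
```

Linear recursion stepping by 1: 8 calls from k=7 down to ≤0.

Answer: 8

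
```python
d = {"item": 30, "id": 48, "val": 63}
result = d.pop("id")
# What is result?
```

Trace:
`d = {"item": 30, "id": 48, "val": 63}` → d = {'item': 30, 'id': 48, 'val': 63}
`result = d.pop("id")` → d = {'item': 30, 'val': 63}; result = 48
So result = 48

Answer: 48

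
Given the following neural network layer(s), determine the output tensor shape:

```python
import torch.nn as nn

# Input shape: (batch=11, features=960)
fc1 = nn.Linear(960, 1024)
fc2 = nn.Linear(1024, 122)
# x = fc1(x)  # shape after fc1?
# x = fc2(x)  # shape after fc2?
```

Input: (11, 960) -> after fc1: (11, 1024) -> Output: (11, 122)

Answer: (11, 122)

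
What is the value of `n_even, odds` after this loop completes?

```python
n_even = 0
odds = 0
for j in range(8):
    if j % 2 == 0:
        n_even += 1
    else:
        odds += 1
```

Count evens and odds in range(8)
`n_even, odds` takes the values: (0, 0) → (1, 0) → (1, 1) → (2, 1) → (2, 2) → (3, 2) → (3, 3) → (4, 3) → (4, 4)

Answer: 4, 4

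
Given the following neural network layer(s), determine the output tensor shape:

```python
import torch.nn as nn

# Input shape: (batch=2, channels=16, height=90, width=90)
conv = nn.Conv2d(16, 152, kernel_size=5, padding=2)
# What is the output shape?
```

Input: (2, 16, 90, 90) -> Output: (2, 152, 90, 90)

Answer: (2, 152, 90, 90)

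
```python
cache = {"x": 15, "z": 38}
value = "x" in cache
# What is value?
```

Trace:
`cache = {"x": 15, "z": 38}` → cache = {'x': 15, 'z': 38}
`value = "x" in cache` → value = True
So value = True

Answer: True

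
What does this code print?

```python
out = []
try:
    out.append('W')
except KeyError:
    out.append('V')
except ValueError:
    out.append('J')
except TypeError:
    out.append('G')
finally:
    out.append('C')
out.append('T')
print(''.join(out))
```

Execution trace: 'W' (try body, no exception) → 'C' (finally) → 'T' (after the try/except). Output: WCT

Answer: WCT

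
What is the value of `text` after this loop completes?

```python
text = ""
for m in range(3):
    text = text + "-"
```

Repeat '-' 3 times
`text` takes the values: "" → "-" → "--" → "---"

Answer: "---"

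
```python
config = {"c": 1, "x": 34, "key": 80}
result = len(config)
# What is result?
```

Trace:
`config = {"c": 1, "x": 34, "key": 80}` → config = {'c': 1, 'x': 34, 'key': 80}
`result = len(config)` → result = 3
So result = 3

Answer: 3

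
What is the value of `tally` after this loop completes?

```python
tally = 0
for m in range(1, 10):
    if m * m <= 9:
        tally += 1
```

Count numbers where m² ≤ 9
`tally` takes the values: 0 → 1 → 2 → 3

Answer: 3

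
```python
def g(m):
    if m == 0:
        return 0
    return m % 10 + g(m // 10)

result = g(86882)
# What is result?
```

Sum of digits of 86882: 2 + 8 + 8 + 6 + 8 = 32

Answer: 32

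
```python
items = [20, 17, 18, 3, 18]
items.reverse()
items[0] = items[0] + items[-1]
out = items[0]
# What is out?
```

Trace:
`items = [20, 17, 18, 3, 18]` → items = [20, 17, 18, 3, 18]
`items.reverse()` → items = [18, 3, 18, 17, 20]
`items[0] = items[0] + items[-1]` → items = [38, 3, 18, 17, 20]
`out = items[0]` → out = 38
So out = 38

Answer: 38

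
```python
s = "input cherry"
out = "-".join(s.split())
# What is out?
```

Trace:
`s = "input cherry"` → s = 'input cherry'
`out = "-".join(s.split())` → out = 'input-cherry'
So out = 'input-cherry'

Answer: 'input-cherry'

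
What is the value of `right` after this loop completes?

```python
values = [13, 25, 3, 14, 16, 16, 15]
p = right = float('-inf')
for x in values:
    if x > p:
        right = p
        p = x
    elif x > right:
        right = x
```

Second largest (with repeats) in [13, 25, 3, 14, 16, 16, 15]
`right` takes the values: -inf → 13 → 14 → 16

Answer: 16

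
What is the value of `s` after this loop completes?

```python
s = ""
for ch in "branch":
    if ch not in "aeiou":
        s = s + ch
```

Remove vowels from 'branch'
`s` takes the values: "" → "b" → "br" → "brn" → "brnc" → "brnch"

Answer: "brnch"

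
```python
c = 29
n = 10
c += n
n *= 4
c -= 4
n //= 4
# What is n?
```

Trace:
`c = 29` → c = 29
`n = 10` → n = 10
`c += n` → c = 39
`n *= 4` → n = 40
`c -= 4` → c = 35
`n //= 4` → n = 10
So n = 10

Answer: 10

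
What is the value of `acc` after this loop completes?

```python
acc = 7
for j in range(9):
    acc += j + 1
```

Start at 7, add 1 to 9 = 52
`acc` takes the values: 7 → 8 → 10 → 13 → 17 → 22 → 28 → 35 → 43 → 52

Answer: 52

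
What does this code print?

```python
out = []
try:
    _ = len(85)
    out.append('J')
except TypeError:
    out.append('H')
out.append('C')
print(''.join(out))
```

Execution trace: 'H' (except TypeError) → 'C' (after the try/except). Output: HC

Answer: HC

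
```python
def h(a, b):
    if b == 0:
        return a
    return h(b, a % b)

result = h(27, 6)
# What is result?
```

h(27, 6) -> h(6, 3) -> h(3, 0) -> 3

Answer: 3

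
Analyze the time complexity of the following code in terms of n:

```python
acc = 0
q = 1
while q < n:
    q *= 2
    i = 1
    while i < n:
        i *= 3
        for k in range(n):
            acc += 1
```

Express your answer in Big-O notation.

Each loop level contributes: log n × log n × n. Multiplying the contributions gives O(n log² n).

Answer: O(n log² n)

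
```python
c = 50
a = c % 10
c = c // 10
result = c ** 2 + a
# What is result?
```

Trace:
`c = 50` → c = 50
`a = c % 10` → a = 0
`c = c // 10` → c = 5
`result = c ** 2 + a` → result = 25
So result = 25

Answer: 25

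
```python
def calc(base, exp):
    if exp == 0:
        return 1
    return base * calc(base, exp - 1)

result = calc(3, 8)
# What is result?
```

calc(3, 8) = 3 * 3 * 3 * 3 * 3 * 3 * 3 * 3 = 6561

Answer: 6561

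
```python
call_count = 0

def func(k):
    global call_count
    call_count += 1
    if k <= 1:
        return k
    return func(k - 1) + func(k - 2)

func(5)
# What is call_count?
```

Calls(k) = 1 + Calls(k-1) + Calls(k-2); Calls(0)=Calls(1)=1. For k=5 this gives 15.

Answer: 15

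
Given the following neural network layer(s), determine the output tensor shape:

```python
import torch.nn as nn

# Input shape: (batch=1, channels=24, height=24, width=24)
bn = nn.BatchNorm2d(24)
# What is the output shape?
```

Input: (1, 24, 24, 24) -> Output: (1, 24, 24, 24)

Answer: (1, 24, 24, 24)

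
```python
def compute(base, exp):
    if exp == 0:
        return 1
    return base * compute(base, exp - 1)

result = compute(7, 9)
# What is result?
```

compute(7, 9) = 7 * 7 * 7 * 7 * 7 * 7 * 7 * 7 * 7 = 40353607

Answer: 40353607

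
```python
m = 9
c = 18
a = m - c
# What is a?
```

Trace:
`m = 9` → m = 9
`c = 18` → c = 18
`a = m - c` → a = -9
So a = -9

Answer: -9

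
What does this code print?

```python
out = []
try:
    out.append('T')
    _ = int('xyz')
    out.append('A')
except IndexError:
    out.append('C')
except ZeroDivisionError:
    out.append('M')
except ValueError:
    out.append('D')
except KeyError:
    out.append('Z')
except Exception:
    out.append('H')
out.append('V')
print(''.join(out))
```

Execution trace: 'T' (try body) → 'D' (except ValueError) → 'V' (after the try/except). Output: TDV

Answer: TDV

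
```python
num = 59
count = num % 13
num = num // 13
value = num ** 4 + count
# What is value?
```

Trace:
`num = 59` → num = 59
`count = num % 13` → count = 7
`num = num // 13` → num = 4
`value = num ** 4 + count` → value = 263
So value = 263

Answer: 263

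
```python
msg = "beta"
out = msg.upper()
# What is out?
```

Trace:
`msg = "beta"` → msg = 'beta'
`out = msg.upper()` → out = 'BETA'
So out = 'BETA'

Answer: 'BETA'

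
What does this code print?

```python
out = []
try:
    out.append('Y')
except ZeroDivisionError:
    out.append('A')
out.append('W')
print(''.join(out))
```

Execution trace: 'Y' (try body, no exception) → 'W' (after the try/except). Output: YW

Answer: YW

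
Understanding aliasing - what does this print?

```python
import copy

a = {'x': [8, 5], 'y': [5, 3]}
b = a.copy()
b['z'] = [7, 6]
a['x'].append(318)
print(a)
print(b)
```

Key concept: shallow copy of dict with mutable values.
Step by step:
`a = {'x': [8, 5], 'y': [5, 3]}` → a = {'x': [8, 5], 'y': [5, 3]}
`b = a.copy()` → b = {'x': [8, 5], 'y': [5, 3]}
`b['z'] = [7, 6]` → b = {'x': [8, 5], 'y': [5, 3], 'z': [7, 6]}
`a['x'].append(318)` → a = {'x': [8, 5, 318], 'y': [5, 3]}; b = {'x': [8, 5, 318], 'y': [5, 3], 'z': [7, 6]}
`print(a)` → prints {'x': [8, 5, 318], 'y': [5, 3]}
`print(b)` → prints {'x': [8, 5, 318], 'y': [5, 3], 'z': [7, 6]}

Answer:
{'x': [8, 5, 318], 'y': [5, 3]}
{'x': [8, 5, 318], 'y': [5, 3], 'z': [7, 6]}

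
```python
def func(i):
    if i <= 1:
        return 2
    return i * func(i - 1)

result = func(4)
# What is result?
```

func(4) = 4 * 3 * 2 * 2 = 48

Answer: 48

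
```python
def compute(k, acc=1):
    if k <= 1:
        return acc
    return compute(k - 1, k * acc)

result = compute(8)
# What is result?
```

Accumulator trace (n, acc): (8, 1) -> (7, 8) -> (6, 56) -> (5, 336) -> (4, 1680) -> (3, 6720) -> (2, 20160) -> (1, 40320) -> return 40320

Answer: 40320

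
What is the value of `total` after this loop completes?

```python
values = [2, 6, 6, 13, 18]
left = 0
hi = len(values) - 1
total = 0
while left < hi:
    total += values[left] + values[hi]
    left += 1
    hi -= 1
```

Sum of pairs from ends
`total` takes the values: 0 → 20 → 39

Answer: 39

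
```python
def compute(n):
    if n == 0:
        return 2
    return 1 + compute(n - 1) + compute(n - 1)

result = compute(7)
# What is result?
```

compute(n) = 1 + 2·compute(n-1), compute(0)=2. Closed form: (2+1)·2^7 - 1 = 383.

Answer: 383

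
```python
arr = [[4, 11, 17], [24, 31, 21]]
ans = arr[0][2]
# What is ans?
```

Trace:
`arr = [[4, 11, 17], [24, 31, 21]]` → arr = [[4, 11, 17], [24, 31, 21]]
`ans = arr[0][2]` → ans = 17
So ans = 17

Answer: 17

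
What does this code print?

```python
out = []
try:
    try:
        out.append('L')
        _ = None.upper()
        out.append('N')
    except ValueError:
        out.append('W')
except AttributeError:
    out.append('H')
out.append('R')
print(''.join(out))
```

Execution trace: 'L' (try body) → 'H' (outer except AttributeError) → 'R' (after the try/except). Output: LHR

Answer: LHR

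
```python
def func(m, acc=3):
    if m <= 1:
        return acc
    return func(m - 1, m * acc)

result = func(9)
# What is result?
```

Accumulator trace (n, acc): (9, 3) -> (8, 27) -> (7, 216) -> (6, 1512) -> (5, 9072) -> (4, 45360) -> (3, 181440) -> (2, 544320) -> (1, 1088640) -> return 1088640

Answer: 1088640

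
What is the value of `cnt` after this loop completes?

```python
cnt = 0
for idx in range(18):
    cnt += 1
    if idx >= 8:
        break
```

Loop breaks when idx reaches 8, cnt is 9
`cnt` takes the values: 0 → 1 → 2 → 3 → 4 → 5 → 6 → 7 → 8 → 9

Answer: 9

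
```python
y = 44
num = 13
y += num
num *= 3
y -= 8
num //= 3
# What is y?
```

Trace:
`y = 44` → y = 44
`num = 13` → num = 13
`y += num` → y = 57
`num *= 3` → num = 39
`y -= 8` → y = 49
`num //= 3` → num = 13
So y = 49

Answer: 49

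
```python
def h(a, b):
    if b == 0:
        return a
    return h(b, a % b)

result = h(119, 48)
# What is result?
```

h(119, 48) -> h(48, 23) -> h(23, 2) -> h(2, 1) -> h(1, 0) -> 1

Answer: 1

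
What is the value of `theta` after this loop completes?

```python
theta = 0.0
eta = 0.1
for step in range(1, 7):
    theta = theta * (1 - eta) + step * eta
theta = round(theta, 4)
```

Moving average with lr=0.1
`theta` takes the values: 0.0 → 0.1 → 0.29 → 0.561 → 0.9049 → 1.31441 → 1.782969 → 1.783

Answer: 1.783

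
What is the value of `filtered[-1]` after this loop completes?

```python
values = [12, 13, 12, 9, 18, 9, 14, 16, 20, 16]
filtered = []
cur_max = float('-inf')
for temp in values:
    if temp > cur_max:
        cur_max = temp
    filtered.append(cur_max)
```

Running max ends at 20
`filtered` takes the values: [] → [12] → [12, 13] → [12, 13, 13] → [12, 13, 13, 13] → [12, 13, 13, 13, 18] → [12, 13, 13, 13, 18, 18] → [12, 13, 13, 13, 18, 18, 18] → [12, 13, 13, 13, 18, 18, 18, 18] → [12, 13, 13, 13, 18, 18, 18, 18, 20] → [12, 13, 13, 13, 18, 18, 18, 18, 20, 20]
So `filtered[-1]` = 20

Answer: 20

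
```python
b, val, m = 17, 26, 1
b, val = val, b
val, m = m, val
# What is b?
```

Trace:
`b, val, m = 17, 26, 1` → b = 17; val = 26; m = 1
`b, val = val, b` → b = 26; val = 17
`val, m = m, val` → val = 1; m = 17
So b = 26

Answer: 26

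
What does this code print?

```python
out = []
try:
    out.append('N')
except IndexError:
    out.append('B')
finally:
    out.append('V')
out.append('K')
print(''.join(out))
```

Execution trace: 'N' (try body, no exception) → 'V' (finally) → 'K' (after the try/except). Output: NVK

Answer: NVK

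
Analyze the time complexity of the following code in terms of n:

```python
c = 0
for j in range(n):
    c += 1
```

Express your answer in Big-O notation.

Each loop level contributes: n. Multiplying the contributions gives O(n).

Answer: O(n)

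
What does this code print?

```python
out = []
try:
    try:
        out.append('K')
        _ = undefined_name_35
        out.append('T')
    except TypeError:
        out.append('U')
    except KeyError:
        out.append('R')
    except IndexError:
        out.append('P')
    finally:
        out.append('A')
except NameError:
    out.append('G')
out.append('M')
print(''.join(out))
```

Execution trace: 'K' (try body) → 'A' (finally) → 'G' (outer except NameError) → 'M' (after the try/except). Output: KAGM

Answer: KAGM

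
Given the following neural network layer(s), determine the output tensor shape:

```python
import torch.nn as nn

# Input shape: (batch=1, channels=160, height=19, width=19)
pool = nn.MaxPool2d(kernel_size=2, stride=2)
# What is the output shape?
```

Input: (1, 160, 19, 19) -> Output: (1, 160, 9, 9)

Answer: (1, 160, 9, 9)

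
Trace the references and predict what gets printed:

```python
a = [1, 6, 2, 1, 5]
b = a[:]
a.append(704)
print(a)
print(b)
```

Key concept: slice [:] creates copy.
Step by step:
`a = [1, 6, 2, 1, 5]` → a = [1, 6, 2, 1, 5]
`b = a[:]` → b = [1, 6, 2, 1, 5]
`a.append(704)` → a = [1, 6, 2, 1, 5, 704]
`print(a)` → prints [1, 6, 2, 1, 5, 704]
`print(b)` → prints [1, 6, 2, 1, 5]

Answer:
[1, 6, 2, 1, 5, 704]
[1, 6, 2, 1, 5]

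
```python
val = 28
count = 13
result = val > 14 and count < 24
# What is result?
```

Trace:
`val = 28` → val = 28
`count = 13` → count = 13
`result = val > 14 and count < 24` → result = True
So result = True

Answer: True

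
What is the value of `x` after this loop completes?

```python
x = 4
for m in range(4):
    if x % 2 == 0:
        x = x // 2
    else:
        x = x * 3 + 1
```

Collatz-style transformation from 4
`x` takes the values: 4 → 2 → 1 → 4 → 2

Answer: 2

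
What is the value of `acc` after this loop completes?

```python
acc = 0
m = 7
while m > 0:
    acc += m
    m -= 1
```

Sum 7 down to 1
`acc` takes the values: 0 → 7 → 13 → 18 → 22 → 25 → 27 → 28

Answer: 28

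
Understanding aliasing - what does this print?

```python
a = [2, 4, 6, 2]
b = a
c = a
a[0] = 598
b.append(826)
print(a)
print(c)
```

Key concept: multiple aliases.
Step by step:
`a = [2, 4, 6, 2]` → a = [2, 4, 6, 2]
`b = a` → b = [2, 4, 6, 2] (same object as a)
`c = a` → c = [2, 4, 6, 2] (same object as a, b)
`a[0] = 598` → a = [598, 4, 6, 2] (same object as b, c); b = [598, 4, 6, 2] (same object as a, c); c = [598, 4, 6, 2] (same object as a, b)
`b.append(826)` → a = [598, 4, 6, 2, 826] (same object as b, c); b = [598, 4, 6, 2, 826] (same object as a, c); c = [598, 4, 6, 2, 826] (same object as a, b)
`print(a)` → prints [598, 4, 6, 2, 826]
`print(c)` → prints [598, 4, 6, 2, 826]

Answer:
[598, 4, 6, 2, 826]
[598, 4, 6, 2, 826]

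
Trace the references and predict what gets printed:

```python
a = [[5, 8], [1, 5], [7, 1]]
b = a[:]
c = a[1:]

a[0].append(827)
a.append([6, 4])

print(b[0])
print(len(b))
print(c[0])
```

Key concept: slice with nested mutation.
Step by step:
`a = [[5, 8], [1, 5], [7, 1]]` → a = [[5, 8], [1, 5], [7, 1]]
`b = a[:]` → b = [[5, 8], [1, 5], [7, 1]]
`c = a[1:]` → c = [[1, 5], [7, 1]]
`a[0].append(827)` → a = [[5, 8, 827], [1, 5], [7, 1]]; b = [[5, 8, 827], [1, 5], [7, 1]]
`a.append([6, 4])` → a = [[5, 8, 827], [1, 5], [7, 1], [6, 4]]
`print(b[0])` → prints [5, 8, 827]
`print(len(b))` → prints 3
`print(c[0])` → prints [1, 5]

Answer:
[5, 8, 827]
3
[1, 5]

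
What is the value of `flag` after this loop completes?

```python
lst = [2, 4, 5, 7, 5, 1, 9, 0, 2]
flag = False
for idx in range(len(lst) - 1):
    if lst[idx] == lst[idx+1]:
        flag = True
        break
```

Check consecutive duplicates in [2, 4, 5, 7, 5, 1, 9, 0, 2]
`flag` takes the values: False

Answer: False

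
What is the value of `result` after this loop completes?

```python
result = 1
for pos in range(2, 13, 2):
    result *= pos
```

Product of even numbers 2 to 12
`result` takes the values: 1 → 2 → 8 → 48 → 384 → 3840 → 46080

Answer: 46080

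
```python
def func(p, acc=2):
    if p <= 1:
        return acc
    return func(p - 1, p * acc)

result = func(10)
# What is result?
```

Accumulator trace (n, acc): (10, 2) -> (9, 20) -> (8, 180) -> (7, 1440) -> (6, 10080) -> (5, 60480) -> (4, 302400) -> (3, 1209600) -> (2, 3628800) -> (1, 7257600) -> return 7257600

Answer: 7257600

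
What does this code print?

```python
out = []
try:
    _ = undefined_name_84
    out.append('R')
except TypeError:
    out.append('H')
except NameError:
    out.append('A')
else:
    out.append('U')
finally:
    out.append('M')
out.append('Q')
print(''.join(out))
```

Execution trace: 'A' (except NameError) → 'M' (finally) → 'Q' (after the try/except). Output: AMQ

Answer: AMQ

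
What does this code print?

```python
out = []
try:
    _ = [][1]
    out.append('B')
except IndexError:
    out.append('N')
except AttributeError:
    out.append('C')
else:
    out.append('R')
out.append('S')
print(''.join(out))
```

Execution trace: 'N' (except IndexError) → 'S' (after the try/except). Output: NS

Answer: NS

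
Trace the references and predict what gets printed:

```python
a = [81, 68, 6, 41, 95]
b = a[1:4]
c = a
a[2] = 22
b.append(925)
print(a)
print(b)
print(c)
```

Key concept: slice vs alias.
Step by step:
`a = [81, 68, 6, 41, 95]` → a = [81, 68, 6, 41, 95]
`b = a[1:4]` → b = [68, 6, 41]
`c = a` → c = [81, 68, 6, 41, 95] (same object as a)
`a[2] = 22` → a = [81, 68, 22, 41, 95] (same object as c); c = [81, 68, 22, 41, 95] (same object as a)
`b.append(925)` → b = [68, 6, 41, 925]
`print(a)` → prints [81, 68, 22, 41, 95]
`print(b)` → prints [68, 6, 41, 925]
`print(c)` → prints [81, 68, 22, 41, 95]

Answer:
[81, 68, 22, 41, 95]
[68, 6, 41, 925]
[81, 68, 22, 41, 95]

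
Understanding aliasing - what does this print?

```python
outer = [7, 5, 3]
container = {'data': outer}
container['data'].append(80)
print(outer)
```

Key concept: dict holds reference to list.
Step by step:
`outer = [7, 5, 3]` → outer = [7, 5, 3]
`container = {'data': outer}` → container = {'data': [7, 5, 3]}
`container['data'].append(80)` → outer = [7, 5, 3, 80]; container = {'data': [7, 5, 3, 80]}
`print(outer)` → prints [7, 5, 3, 80]

Answer: [7, 5, 3, 80]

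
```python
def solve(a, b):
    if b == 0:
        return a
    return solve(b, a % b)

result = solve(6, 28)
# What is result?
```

solve(6, 28) -> solve(28, 6) -> solve(6, 4) -> solve(4, 2) -> solve(2, 0) -> 2

Answer: 2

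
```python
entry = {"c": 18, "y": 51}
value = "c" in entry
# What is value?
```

Trace:
`entry = {"c": 18, "y": 51}` → entry = {'c': 18, 'y': 51}
`value = "c" in entry` → value = True
So value = True

Answer: True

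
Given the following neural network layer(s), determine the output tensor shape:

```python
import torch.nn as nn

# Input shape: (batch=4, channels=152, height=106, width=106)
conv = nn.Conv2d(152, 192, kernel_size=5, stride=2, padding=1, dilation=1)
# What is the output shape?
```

Input: (4, 152, 106, 106) -> Output: (4, 192, 52, 52)

Answer: (4, 192, 52, 52)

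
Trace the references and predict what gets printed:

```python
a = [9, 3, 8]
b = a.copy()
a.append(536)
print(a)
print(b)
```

Key concept: list.copy() creates independent copy.
Step by step:
`a = [9, 3, 8]` → a = [9, 3, 8]
`b = a.copy()` → b = [9, 3, 8]
`a.append(536)` → a = [9, 3, 8, 536]
`print(a)` → prints [9, 3, 8, 536]
`print(b)` → prints [9, 3, 8]

Answer:
[9, 3, 8, 536]
[9, 3, 8]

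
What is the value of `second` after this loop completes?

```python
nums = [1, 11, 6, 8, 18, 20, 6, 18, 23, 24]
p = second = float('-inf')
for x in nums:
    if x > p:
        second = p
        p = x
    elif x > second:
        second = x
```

Second largest (with repeats) in [1, 11, 6, 8, 18, 20, 6, 18, 23, 24]
`second` takes the values: -inf → 1 → 6 → 8 → 11 → 18 → 20 → 23

Answer: 23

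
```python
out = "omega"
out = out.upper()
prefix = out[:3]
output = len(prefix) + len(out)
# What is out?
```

Trace:
`out = "omega"` → out = 'omega'
`out = out.upper()` → out = 'OMEGA'
`prefix = out[:3]` → prefix = 'OME'
`output = len(prefix) + len(out)` → output = 8
So out = 'OMEGA'

Answer: 'OMEGA'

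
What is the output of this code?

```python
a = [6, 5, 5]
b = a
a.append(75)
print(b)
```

Key concept: basic list aliasing.
Step by step:
`a = [6, 5, 5]` → a = [6, 5, 5]
`b = a` → b = [6, 5, 5] (same object as a)
`a.append(75)` → a = [6, 5, 5, 75] (same object as b); b = [6, 5, 5, 75] (same object as a)
`print(b)` → prints [6, 5, 5, 75]

Answer: [6, 5, 5, 75]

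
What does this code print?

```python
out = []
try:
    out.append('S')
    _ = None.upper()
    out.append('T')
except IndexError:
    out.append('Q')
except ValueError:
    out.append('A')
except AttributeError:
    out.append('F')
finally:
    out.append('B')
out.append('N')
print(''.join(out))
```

Execution trace: 'S' (try body) → 'F' (except AttributeError) → 'B' (finally) → 'N' (after the try/except). Output: SFBN

Answer: SFBN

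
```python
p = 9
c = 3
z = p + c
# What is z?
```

Trace:
`p = 9` → p = 9
`c = 3` → c = 3
`z = p + c` → z = 12
So z = 12

Answer: 12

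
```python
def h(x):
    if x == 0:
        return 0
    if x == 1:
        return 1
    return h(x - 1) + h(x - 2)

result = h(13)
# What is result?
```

Build up from base cases: h(0)=0, h(1)=1, h(2)=1, h(3)=2, h(4)=3, h(5)=5, h(6)=8, ..., h(13)=233

Answer: 233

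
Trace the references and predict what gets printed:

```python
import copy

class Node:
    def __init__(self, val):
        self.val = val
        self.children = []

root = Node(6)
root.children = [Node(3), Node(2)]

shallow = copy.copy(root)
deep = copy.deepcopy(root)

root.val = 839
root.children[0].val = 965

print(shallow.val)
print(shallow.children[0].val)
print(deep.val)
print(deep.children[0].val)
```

Key concept: deep copy with custom objects.
Step by step:
`root = Node(6)` → root = Node(val=6, children=[])
`root.children = [Node(3), Node(2)]` → root = Node(val=6, children=[Node(val=3, children=[]), Node(val=2, children=[])])
`shallow = copy.copy(root)` → shallow = Node(val=6, children=[Node(val=3, children=[]), Node(val=2, children=[])])
`deep = copy.deepcopy(root)` → deep = Node(val=6, children=[Node(val=3, children=[]), Node(val=2, children=[])])
`root.val = 839` → root = Node(val=839, children=[Node(val=3, children=[]), Node(val=2, children=[])])
`root.children[0].val = 965` → root = Node(val=839, children=[Node(val=965, children=[]), Node(val=2, children=[])]); shallow = Node(val=6, children=[Node(val=965, children=[]), Node(val=2, children=[])])
`print(shallow.val)` → prints 6
`print(shallow.children[0].val)` → prints 965
`print(deep.val)` → prints 6
`print(deep.children[0].val)` → prints 3

Answer:
6
965
6
3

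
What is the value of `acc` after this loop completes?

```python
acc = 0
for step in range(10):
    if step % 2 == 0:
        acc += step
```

Sum of even numbers 0 to 9
`acc` takes the values: 0 → 2 → 6 → 12 → 20

Answer: 20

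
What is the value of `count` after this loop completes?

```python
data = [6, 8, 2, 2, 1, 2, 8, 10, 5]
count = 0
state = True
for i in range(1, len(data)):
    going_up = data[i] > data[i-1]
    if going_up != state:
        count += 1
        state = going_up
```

Count direction changes in [6, 8, 2, 2, 1, 2, 8, 10, 5]
`count` takes the values: 0 → 1 → 2 → 3

Answer: 3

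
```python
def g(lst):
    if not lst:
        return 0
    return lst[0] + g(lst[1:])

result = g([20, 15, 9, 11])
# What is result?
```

20 + 15 + 9 + 11 + 0 = 55

Answer: 55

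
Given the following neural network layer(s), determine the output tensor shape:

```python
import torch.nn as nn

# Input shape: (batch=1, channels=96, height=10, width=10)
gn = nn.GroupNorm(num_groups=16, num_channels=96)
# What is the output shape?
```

Input: (1, 96, 10, 10) -> Output: (1, 96, 10, 10)

Answer: (1, 96, 10, 10)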